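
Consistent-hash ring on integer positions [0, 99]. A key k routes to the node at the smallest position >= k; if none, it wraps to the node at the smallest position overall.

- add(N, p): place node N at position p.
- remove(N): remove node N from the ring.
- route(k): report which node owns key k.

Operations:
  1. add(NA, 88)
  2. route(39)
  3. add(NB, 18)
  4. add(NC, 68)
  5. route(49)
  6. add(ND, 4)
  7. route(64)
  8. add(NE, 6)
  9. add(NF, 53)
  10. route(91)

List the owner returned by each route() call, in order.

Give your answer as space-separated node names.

Op 1: add NA@88 -> ring=[88:NA]
Op 2: route key 39: smallest pos >= 39 is 88 -> NA
Op 3: add NB@18 -> ring=[18:NB,88:NA]
Op 4: add NC@68 -> ring=[18:NB,68:NC,88:NA]
Op 5: route key 49: smallest pos >= 49 is 68 -> NC
Op 6: add ND@4 -> ring=[4:ND,18:NB,68:NC,88:NA]
Op 7: route key 64: smallest pos >= 64 is 68 -> NC
Op 8: add NE@6 -> ring=[4:ND,6:NE,18:NB,68:NC,88:NA]
Op 9: add NF@53 -> ring=[4:ND,6:NE,18:NB,53:NF,68:NC,88:NA]
Op 10: route key 91: none >= 91, wrap to smallest pos 4 -> ND

Answer: NA NC NC ND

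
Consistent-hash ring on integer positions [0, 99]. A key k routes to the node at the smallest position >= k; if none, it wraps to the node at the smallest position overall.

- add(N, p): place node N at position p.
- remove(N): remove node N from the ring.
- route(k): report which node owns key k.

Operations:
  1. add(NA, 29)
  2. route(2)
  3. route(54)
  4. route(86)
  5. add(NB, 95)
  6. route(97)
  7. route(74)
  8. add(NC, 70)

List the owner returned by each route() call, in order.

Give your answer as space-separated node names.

Answer: NA NA NA NA NB

Derivation:
Op 1: add NA@29 -> ring=[29:NA]
Op 2: route key 2: smallest pos >= 2 is 29 -> NA
Op 3: route key 54: none >= 54, wrap to smallest pos 29 -> NA
Op 4: route key 86: none >= 86, wrap to smallest pos 29 -> NA
Op 5: add NB@95 -> ring=[29:NA,95:NB]
Op 6: route key 97: none >= 97, wrap to smallest pos 29 -> NA
Op 7: route key 74: smallest pos >= 74 is 95 -> NB
Op 8: add NC@70 -> ring=[29:NA,70:NC,95:NB]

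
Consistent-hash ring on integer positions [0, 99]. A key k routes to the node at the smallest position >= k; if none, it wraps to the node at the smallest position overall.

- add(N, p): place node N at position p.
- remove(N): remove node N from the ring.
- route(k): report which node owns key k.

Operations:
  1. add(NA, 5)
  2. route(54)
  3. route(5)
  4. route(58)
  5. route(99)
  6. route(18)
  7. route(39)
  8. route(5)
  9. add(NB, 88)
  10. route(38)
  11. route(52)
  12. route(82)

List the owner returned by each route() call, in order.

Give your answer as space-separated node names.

Answer: NA NA NA NA NA NA NA NB NB NB

Derivation:
Op 1: add NA@5 -> ring=[5:NA]
Op 2: route key 54: none >= 54, wrap to smallest pos 5 -> NA
Op 3: route key 5: smallest pos >= 5 is 5 -> NA
Op 4: route key 58: none >= 58, wrap to smallest pos 5 -> NA
Op 5: route key 99: none >= 99, wrap to smallest pos 5 -> NA
Op 6: route key 18: none >= 18, wrap to smallest pos 5 -> NA
Op 7: route key 39: none >= 39, wrap to smallest pos 5 -> NA
Op 8: route key 5: smallest pos >= 5 is 5 -> NA
Op 9: add NB@88 -> ring=[5:NA,88:NB]
Op 10: route key 38: smallest pos >= 38 is 88 -> NB
Op 11: route key 52: smallest pos >= 52 is 88 -> NB
Op 12: route key 82: smallest pos >= 82 is 88 -> NB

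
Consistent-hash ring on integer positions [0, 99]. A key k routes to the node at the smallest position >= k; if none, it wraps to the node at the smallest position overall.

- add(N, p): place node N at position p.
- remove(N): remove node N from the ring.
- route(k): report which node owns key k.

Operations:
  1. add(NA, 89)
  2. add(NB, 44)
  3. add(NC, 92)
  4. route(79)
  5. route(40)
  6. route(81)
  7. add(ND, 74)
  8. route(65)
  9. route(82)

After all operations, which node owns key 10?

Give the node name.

Op 1: add NA@89 -> ring=[89:NA]
Op 2: add NB@44 -> ring=[44:NB,89:NA]
Op 3: add NC@92 -> ring=[44:NB,89:NA,92:NC]
Op 4: route key 79: smallest pos >= 79 is 89 -> NA
Op 5: route key 40: smallest pos >= 40 is 44 -> NB
Op 6: route key 81: smallest pos >= 81 is 89 -> NA
Op 7: add ND@74 -> ring=[44:NB,74:ND,89:NA,92:NC]
Op 8: route key 65: smallest pos >= 65 is 74 -> ND
Op 9: route key 82: smallest pos >= 82 is 89 -> NA
Final route key 10: smallest pos >= 10 is 44 -> NB

Answer: NB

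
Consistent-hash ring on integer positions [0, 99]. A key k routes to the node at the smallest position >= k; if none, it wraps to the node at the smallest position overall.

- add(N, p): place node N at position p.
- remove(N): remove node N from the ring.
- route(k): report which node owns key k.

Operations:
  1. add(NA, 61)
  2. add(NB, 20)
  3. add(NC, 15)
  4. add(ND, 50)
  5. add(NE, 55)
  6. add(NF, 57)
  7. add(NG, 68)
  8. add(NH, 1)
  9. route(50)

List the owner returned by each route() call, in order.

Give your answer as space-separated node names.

Op 1: add NA@61 -> ring=[61:NA]
Op 2: add NB@20 -> ring=[20:NB,61:NA]
Op 3: add NC@15 -> ring=[15:NC,20:NB,61:NA]
Op 4: add ND@50 -> ring=[15:NC,20:NB,50:ND,61:NA]
Op 5: add NE@55 -> ring=[15:NC,20:NB,50:ND,55:NE,61:NA]
Op 6: add NF@57 -> ring=[15:NC,20:NB,50:ND,55:NE,57:NF,61:NA]
Op 7: add NG@68 -> ring=[15:NC,20:NB,50:ND,55:NE,57:NF,61:NA,68:NG]
Op 8: add NH@1 -> ring=[1:NH,15:NC,20:NB,50:ND,55:NE,57:NF,61:NA,68:NG]
Op 9: route key 50: smallest pos >= 50 is 50 -> ND

Answer: ND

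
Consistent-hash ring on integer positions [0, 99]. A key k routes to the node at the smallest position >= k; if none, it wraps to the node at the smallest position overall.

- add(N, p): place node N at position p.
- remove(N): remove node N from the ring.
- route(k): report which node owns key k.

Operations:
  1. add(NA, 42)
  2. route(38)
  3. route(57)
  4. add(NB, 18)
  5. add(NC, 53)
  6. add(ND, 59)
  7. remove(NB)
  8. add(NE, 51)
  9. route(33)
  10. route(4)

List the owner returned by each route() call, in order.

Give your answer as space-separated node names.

Op 1: add NA@42 -> ring=[42:NA]
Op 2: route key 38: smallest pos >= 38 is 42 -> NA
Op 3: route key 57: none >= 57, wrap to smallest pos 42 -> NA
Op 4: add NB@18 -> ring=[18:NB,42:NA]
Op 5: add NC@53 -> ring=[18:NB,42:NA,53:NC]
Op 6: add ND@59 -> ring=[18:NB,42:NA,53:NC,59:ND]
Op 7: remove NB -> ring=[42:NA,53:NC,59:ND]
Op 8: add NE@51 -> ring=[42:NA,51:NE,53:NC,59:ND]
Op 9: route key 33: smallest pos >= 33 is 42 -> NA
Op 10: route key 4: smallest pos >= 4 is 42 -> NA

Answer: NA NA NA NA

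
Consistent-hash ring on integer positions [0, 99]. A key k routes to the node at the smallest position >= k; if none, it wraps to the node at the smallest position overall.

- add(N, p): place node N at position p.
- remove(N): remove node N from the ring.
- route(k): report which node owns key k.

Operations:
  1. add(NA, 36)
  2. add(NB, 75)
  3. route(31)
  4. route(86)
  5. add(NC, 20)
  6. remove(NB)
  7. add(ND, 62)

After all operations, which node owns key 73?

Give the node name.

Answer: NC

Derivation:
Op 1: add NA@36 -> ring=[36:NA]
Op 2: add NB@75 -> ring=[36:NA,75:NB]
Op 3: route key 31: smallest pos >= 31 is 36 -> NA
Op 4: route key 86: none >= 86, wrap to smallest pos 36 -> NA
Op 5: add NC@20 -> ring=[20:NC,36:NA,75:NB]
Op 6: remove NB -> ring=[20:NC,36:NA]
Op 7: add ND@62 -> ring=[20:NC,36:NA,62:ND]
Final route key 73: none >= 73, wrap to smallest pos 20 -> NC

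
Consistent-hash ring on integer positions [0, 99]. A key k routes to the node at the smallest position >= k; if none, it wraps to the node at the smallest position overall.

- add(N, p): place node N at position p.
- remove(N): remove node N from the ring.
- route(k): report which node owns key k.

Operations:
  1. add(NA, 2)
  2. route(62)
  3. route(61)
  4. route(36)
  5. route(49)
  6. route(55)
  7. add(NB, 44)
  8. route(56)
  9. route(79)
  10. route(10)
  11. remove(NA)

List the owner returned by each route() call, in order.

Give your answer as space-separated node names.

Op 1: add NA@2 -> ring=[2:NA]
Op 2: route key 62: none >= 62, wrap to smallest pos 2 -> NA
Op 3: route key 61: none >= 61, wrap to smallest pos 2 -> NA
Op 4: route key 36: none >= 36, wrap to smallest pos 2 -> NA
Op 5: route key 49: none >= 49, wrap to smallest pos 2 -> NA
Op 6: route key 55: none >= 55, wrap to smallest pos 2 -> NA
Op 7: add NB@44 -> ring=[2:NA,44:NB]
Op 8: route key 56: none >= 56, wrap to smallest pos 2 -> NA
Op 9: route key 79: none >= 79, wrap to smallest pos 2 -> NA
Op 10: route key 10: smallest pos >= 10 is 44 -> NB
Op 11: remove NA -> ring=[44:NB]

Answer: NA NA NA NA NA NA NA NB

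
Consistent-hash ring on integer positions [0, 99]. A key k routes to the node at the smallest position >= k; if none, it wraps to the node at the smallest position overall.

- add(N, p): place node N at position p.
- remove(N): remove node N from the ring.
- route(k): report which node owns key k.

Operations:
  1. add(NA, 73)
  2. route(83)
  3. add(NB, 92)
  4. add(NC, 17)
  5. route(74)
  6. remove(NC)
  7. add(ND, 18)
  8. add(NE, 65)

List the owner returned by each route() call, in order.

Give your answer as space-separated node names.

Answer: NA NB

Derivation:
Op 1: add NA@73 -> ring=[73:NA]
Op 2: route key 83: none >= 83, wrap to smallest pos 73 -> NA
Op 3: add NB@92 -> ring=[73:NA,92:NB]
Op 4: add NC@17 -> ring=[17:NC,73:NA,92:NB]
Op 5: route key 74: smallest pos >= 74 is 92 -> NB
Op 6: remove NC -> ring=[73:NA,92:NB]
Op 7: add ND@18 -> ring=[18:ND,73:NA,92:NB]
Op 8: add NE@65 -> ring=[18:ND,65:NE,73:NA,92:NB]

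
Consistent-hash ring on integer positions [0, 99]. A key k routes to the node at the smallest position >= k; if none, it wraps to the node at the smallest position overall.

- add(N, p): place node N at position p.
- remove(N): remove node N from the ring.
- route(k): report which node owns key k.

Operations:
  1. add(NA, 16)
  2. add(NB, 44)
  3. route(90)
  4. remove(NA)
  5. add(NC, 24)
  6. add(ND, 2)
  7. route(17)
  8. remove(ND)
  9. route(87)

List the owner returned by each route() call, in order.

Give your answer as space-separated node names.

Op 1: add NA@16 -> ring=[16:NA]
Op 2: add NB@44 -> ring=[16:NA,44:NB]
Op 3: route key 90: none >= 90, wrap to smallest pos 16 -> NA
Op 4: remove NA -> ring=[44:NB]
Op 5: add NC@24 -> ring=[24:NC,44:NB]
Op 6: add ND@2 -> ring=[2:ND,24:NC,44:NB]
Op 7: route key 17: smallest pos >= 17 is 24 -> NC
Op 8: remove ND -> ring=[24:NC,44:NB]
Op 9: route key 87: none >= 87, wrap to smallest pos 24 -> NC

Answer: NA NC NC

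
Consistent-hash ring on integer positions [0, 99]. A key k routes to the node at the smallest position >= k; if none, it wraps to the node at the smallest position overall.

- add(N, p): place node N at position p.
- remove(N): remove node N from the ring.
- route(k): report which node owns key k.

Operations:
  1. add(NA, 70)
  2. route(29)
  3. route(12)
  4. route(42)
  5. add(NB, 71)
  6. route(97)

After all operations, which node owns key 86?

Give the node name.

Answer: NA

Derivation:
Op 1: add NA@70 -> ring=[70:NA]
Op 2: route key 29: smallest pos >= 29 is 70 -> NA
Op 3: route key 12: smallest pos >= 12 is 70 -> NA
Op 4: route key 42: smallest pos >= 42 is 70 -> NA
Op 5: add NB@71 -> ring=[70:NA,71:NB]
Op 6: route key 97: none >= 97, wrap to smallest pos 70 -> NA
Final route key 86: none >= 86, wrap to smallest pos 70 -> NA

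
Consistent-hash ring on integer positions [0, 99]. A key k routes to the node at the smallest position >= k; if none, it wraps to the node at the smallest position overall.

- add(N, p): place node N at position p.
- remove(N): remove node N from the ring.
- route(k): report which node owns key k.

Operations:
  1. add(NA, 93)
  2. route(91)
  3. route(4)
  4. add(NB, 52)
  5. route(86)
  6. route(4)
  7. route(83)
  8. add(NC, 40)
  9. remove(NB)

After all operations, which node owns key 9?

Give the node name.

Answer: NC

Derivation:
Op 1: add NA@93 -> ring=[93:NA]
Op 2: route key 91: smallest pos >= 91 is 93 -> NA
Op 3: route key 4: smallest pos >= 4 is 93 -> NA
Op 4: add NB@52 -> ring=[52:NB,93:NA]
Op 5: route key 86: smallest pos >= 86 is 93 -> NA
Op 6: route key 4: smallest pos >= 4 is 52 -> NB
Op 7: route key 83: smallest pos >= 83 is 93 -> NA
Op 8: add NC@40 -> ring=[40:NC,52:NB,93:NA]
Op 9: remove NB -> ring=[40:NC,93:NA]
Final route key 9: smallest pos >= 9 is 40 -> NC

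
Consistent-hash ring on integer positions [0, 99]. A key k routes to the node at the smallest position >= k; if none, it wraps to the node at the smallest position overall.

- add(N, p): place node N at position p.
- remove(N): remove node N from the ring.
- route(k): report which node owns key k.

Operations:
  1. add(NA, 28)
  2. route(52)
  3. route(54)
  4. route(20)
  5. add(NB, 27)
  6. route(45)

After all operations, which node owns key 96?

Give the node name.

Op 1: add NA@28 -> ring=[28:NA]
Op 2: route key 52: none >= 52, wrap to smallest pos 28 -> NA
Op 3: route key 54: none >= 54, wrap to smallest pos 28 -> NA
Op 4: route key 20: smallest pos >= 20 is 28 -> NA
Op 5: add NB@27 -> ring=[27:NB,28:NA]
Op 6: route key 45: none >= 45, wrap to smallest pos 27 -> NB
Final route key 96: none >= 96, wrap to smallest pos 27 -> NB

Answer: NB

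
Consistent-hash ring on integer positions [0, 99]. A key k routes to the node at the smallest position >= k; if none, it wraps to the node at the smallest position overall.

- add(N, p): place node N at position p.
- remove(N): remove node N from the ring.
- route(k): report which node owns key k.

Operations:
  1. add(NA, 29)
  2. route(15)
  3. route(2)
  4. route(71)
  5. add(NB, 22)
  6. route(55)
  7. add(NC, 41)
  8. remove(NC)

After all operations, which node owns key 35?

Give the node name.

Answer: NB

Derivation:
Op 1: add NA@29 -> ring=[29:NA]
Op 2: route key 15: smallest pos >= 15 is 29 -> NA
Op 3: route key 2: smallest pos >= 2 is 29 -> NA
Op 4: route key 71: none >= 71, wrap to smallest pos 29 -> NA
Op 5: add NB@22 -> ring=[22:NB,29:NA]
Op 6: route key 55: none >= 55, wrap to smallest pos 22 -> NB
Op 7: add NC@41 -> ring=[22:NB,29:NA,41:NC]
Op 8: remove NC -> ring=[22:NB,29:NA]
Final route key 35: none >= 35, wrap to smallest pos 22 -> NB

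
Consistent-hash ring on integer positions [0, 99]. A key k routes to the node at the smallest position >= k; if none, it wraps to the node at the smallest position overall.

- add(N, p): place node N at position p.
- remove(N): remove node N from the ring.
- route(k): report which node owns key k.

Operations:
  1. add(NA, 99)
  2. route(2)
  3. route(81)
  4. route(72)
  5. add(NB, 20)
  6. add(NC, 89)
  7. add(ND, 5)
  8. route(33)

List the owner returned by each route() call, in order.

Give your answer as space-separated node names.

Answer: NA NA NA NC

Derivation:
Op 1: add NA@99 -> ring=[99:NA]
Op 2: route key 2: smallest pos >= 2 is 99 -> NA
Op 3: route key 81: smallest pos >= 81 is 99 -> NA
Op 4: route key 72: smallest pos >= 72 is 99 -> NA
Op 5: add NB@20 -> ring=[20:NB,99:NA]
Op 6: add NC@89 -> ring=[20:NB,89:NC,99:NA]
Op 7: add ND@5 -> ring=[5:ND,20:NB,89:NC,99:NA]
Op 8: route key 33: smallest pos >= 33 is 89 -> NC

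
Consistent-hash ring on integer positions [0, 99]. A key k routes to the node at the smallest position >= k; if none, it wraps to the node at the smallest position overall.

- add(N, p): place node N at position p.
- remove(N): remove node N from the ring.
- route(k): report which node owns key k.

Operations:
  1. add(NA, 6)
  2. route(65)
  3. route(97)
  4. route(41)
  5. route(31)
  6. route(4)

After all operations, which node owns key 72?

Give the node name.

Answer: NA

Derivation:
Op 1: add NA@6 -> ring=[6:NA]
Op 2: route key 65: none >= 65, wrap to smallest pos 6 -> NA
Op 3: route key 97: none >= 97, wrap to smallest pos 6 -> NA
Op 4: route key 41: none >= 41, wrap to smallest pos 6 -> NA
Op 5: route key 31: none >= 31, wrap to smallest pos 6 -> NA
Op 6: route key 4: smallest pos >= 4 is 6 -> NA
Final route key 72: none >= 72, wrap to smallest pos 6 -> NA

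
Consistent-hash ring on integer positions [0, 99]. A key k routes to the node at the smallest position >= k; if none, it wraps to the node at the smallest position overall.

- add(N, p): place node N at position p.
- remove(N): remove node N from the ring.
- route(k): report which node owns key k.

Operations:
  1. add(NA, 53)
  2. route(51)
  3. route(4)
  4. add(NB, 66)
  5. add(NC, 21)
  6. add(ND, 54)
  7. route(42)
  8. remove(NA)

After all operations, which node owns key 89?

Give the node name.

Op 1: add NA@53 -> ring=[53:NA]
Op 2: route key 51: smallest pos >= 51 is 53 -> NA
Op 3: route key 4: smallest pos >= 4 is 53 -> NA
Op 4: add NB@66 -> ring=[53:NA,66:NB]
Op 5: add NC@21 -> ring=[21:NC,53:NA,66:NB]
Op 6: add ND@54 -> ring=[21:NC,53:NA,54:ND,66:NB]
Op 7: route key 42: smallest pos >= 42 is 53 -> NA
Op 8: remove NA -> ring=[21:NC,54:ND,66:NB]
Final route key 89: none >= 89, wrap to smallest pos 21 -> NC

Answer: NC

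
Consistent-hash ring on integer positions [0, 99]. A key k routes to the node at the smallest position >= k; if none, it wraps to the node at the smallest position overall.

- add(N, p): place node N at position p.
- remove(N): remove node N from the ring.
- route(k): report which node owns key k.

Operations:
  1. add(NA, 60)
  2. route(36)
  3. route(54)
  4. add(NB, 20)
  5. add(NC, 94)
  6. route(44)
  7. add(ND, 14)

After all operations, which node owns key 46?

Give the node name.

Op 1: add NA@60 -> ring=[60:NA]
Op 2: route key 36: smallest pos >= 36 is 60 -> NA
Op 3: route key 54: smallest pos >= 54 is 60 -> NA
Op 4: add NB@20 -> ring=[20:NB,60:NA]
Op 5: add NC@94 -> ring=[20:NB,60:NA,94:NC]
Op 6: route key 44: smallest pos >= 44 is 60 -> NA
Op 7: add ND@14 -> ring=[14:ND,20:NB,60:NA,94:NC]
Final route key 46: smallest pos >= 46 is 60 -> NA

Answer: NA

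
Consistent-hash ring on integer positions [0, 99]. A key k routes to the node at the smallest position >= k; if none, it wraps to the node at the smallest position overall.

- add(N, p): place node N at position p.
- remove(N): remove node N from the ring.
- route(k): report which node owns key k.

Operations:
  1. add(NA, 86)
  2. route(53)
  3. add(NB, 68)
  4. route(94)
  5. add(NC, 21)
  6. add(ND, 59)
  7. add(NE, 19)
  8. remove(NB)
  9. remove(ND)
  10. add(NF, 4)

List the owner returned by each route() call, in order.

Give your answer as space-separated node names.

Answer: NA NB

Derivation:
Op 1: add NA@86 -> ring=[86:NA]
Op 2: route key 53: smallest pos >= 53 is 86 -> NA
Op 3: add NB@68 -> ring=[68:NB,86:NA]
Op 4: route key 94: none >= 94, wrap to smallest pos 68 -> NB
Op 5: add NC@21 -> ring=[21:NC,68:NB,86:NA]
Op 6: add ND@59 -> ring=[21:NC,59:ND,68:NB,86:NA]
Op 7: add NE@19 -> ring=[19:NE,21:NC,59:ND,68:NB,86:NA]
Op 8: remove NB -> ring=[19:NE,21:NC,59:ND,86:NA]
Op 9: remove ND -> ring=[19:NE,21:NC,86:NA]
Op 10: add NF@4 -> ring=[4:NF,19:NE,21:NC,86:NA]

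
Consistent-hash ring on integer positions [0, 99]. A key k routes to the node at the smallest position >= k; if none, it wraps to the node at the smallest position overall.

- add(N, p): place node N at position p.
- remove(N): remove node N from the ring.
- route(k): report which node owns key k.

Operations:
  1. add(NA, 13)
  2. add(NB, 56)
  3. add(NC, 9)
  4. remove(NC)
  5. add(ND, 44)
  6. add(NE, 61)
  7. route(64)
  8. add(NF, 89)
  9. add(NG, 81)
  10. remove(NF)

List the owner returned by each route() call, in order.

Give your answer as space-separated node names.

Op 1: add NA@13 -> ring=[13:NA]
Op 2: add NB@56 -> ring=[13:NA,56:NB]
Op 3: add NC@9 -> ring=[9:NC,13:NA,56:NB]
Op 4: remove NC -> ring=[13:NA,56:NB]
Op 5: add ND@44 -> ring=[13:NA,44:ND,56:NB]
Op 6: add NE@61 -> ring=[13:NA,44:ND,56:NB,61:NE]
Op 7: route key 64: none >= 64, wrap to smallest pos 13 -> NA
Op 8: add NF@89 -> ring=[13:NA,44:ND,56:NB,61:NE,89:NF]
Op 9: add NG@81 -> ring=[13:NA,44:ND,56:NB,61:NE,81:NG,89:NF]
Op 10: remove NF -> ring=[13:NA,44:ND,56:NB,61:NE,81:NG]

Answer: NA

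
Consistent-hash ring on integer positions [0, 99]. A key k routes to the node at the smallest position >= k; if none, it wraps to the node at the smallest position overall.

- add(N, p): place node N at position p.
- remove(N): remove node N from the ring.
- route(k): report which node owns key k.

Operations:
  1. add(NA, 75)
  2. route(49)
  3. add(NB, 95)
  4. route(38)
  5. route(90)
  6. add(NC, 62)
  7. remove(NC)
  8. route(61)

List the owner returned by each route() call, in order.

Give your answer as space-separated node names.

Op 1: add NA@75 -> ring=[75:NA]
Op 2: route key 49: smallest pos >= 49 is 75 -> NA
Op 3: add NB@95 -> ring=[75:NA,95:NB]
Op 4: route key 38: smallest pos >= 38 is 75 -> NA
Op 5: route key 90: smallest pos >= 90 is 95 -> NB
Op 6: add NC@62 -> ring=[62:NC,75:NA,95:NB]
Op 7: remove NC -> ring=[75:NA,95:NB]
Op 8: route key 61: smallest pos >= 61 is 75 -> NA

Answer: NA NA NB NA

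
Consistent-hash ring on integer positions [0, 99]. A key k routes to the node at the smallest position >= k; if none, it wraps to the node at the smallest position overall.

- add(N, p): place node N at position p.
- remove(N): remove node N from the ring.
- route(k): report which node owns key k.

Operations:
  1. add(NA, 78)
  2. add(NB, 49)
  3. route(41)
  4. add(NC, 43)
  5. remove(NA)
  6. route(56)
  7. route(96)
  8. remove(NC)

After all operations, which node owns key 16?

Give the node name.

Op 1: add NA@78 -> ring=[78:NA]
Op 2: add NB@49 -> ring=[49:NB,78:NA]
Op 3: route key 41: smallest pos >= 41 is 49 -> NB
Op 4: add NC@43 -> ring=[43:NC,49:NB,78:NA]
Op 5: remove NA -> ring=[43:NC,49:NB]
Op 6: route key 56: none >= 56, wrap to smallest pos 43 -> NC
Op 7: route key 96: none >= 96, wrap to smallest pos 43 -> NC
Op 8: remove NC -> ring=[49:NB]
Final route key 16: smallest pos >= 16 is 49 -> NB

Answer: NB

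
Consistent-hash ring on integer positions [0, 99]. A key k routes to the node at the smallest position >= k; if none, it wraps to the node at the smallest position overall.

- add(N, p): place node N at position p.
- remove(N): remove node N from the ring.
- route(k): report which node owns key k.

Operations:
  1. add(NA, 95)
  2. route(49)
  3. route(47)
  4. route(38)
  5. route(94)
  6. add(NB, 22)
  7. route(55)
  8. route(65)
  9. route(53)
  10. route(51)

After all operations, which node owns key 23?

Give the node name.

Op 1: add NA@95 -> ring=[95:NA]
Op 2: route key 49: smallest pos >= 49 is 95 -> NA
Op 3: route key 47: smallest pos >= 47 is 95 -> NA
Op 4: route key 38: smallest pos >= 38 is 95 -> NA
Op 5: route key 94: smallest pos >= 94 is 95 -> NA
Op 6: add NB@22 -> ring=[22:NB,95:NA]
Op 7: route key 55: smallest pos >= 55 is 95 -> NA
Op 8: route key 65: smallest pos >= 65 is 95 -> NA
Op 9: route key 53: smallest pos >= 53 is 95 -> NA
Op 10: route key 51: smallest pos >= 51 is 95 -> NA
Final route key 23: smallest pos >= 23 is 95 -> NA

Answer: NA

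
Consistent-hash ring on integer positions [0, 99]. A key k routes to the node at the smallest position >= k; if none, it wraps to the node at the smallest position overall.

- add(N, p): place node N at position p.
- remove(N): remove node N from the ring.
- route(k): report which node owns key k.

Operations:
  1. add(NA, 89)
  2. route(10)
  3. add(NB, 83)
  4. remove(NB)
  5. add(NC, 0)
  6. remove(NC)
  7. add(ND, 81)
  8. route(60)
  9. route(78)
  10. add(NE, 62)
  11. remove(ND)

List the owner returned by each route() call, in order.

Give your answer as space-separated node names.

Op 1: add NA@89 -> ring=[89:NA]
Op 2: route key 10: smallest pos >= 10 is 89 -> NA
Op 3: add NB@83 -> ring=[83:NB,89:NA]
Op 4: remove NB -> ring=[89:NA]
Op 5: add NC@0 -> ring=[0:NC,89:NA]
Op 6: remove NC -> ring=[89:NA]
Op 7: add ND@81 -> ring=[81:ND,89:NA]
Op 8: route key 60: smallest pos >= 60 is 81 -> ND
Op 9: route key 78: smallest pos >= 78 is 81 -> ND
Op 10: add NE@62 -> ring=[62:NE,81:ND,89:NA]
Op 11: remove ND -> ring=[62:NE,89:NA]

Answer: NA ND ND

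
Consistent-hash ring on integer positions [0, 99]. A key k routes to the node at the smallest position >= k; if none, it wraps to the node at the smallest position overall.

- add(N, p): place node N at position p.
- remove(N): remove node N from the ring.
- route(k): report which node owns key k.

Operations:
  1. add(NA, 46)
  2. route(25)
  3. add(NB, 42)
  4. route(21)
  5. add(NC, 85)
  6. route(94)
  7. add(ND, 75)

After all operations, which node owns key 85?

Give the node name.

Answer: NC

Derivation:
Op 1: add NA@46 -> ring=[46:NA]
Op 2: route key 25: smallest pos >= 25 is 46 -> NA
Op 3: add NB@42 -> ring=[42:NB,46:NA]
Op 4: route key 21: smallest pos >= 21 is 42 -> NB
Op 5: add NC@85 -> ring=[42:NB,46:NA,85:NC]
Op 6: route key 94: none >= 94, wrap to smallest pos 42 -> NB
Op 7: add ND@75 -> ring=[42:NB,46:NA,75:ND,85:NC]
Final route key 85: smallest pos >= 85 is 85 -> NC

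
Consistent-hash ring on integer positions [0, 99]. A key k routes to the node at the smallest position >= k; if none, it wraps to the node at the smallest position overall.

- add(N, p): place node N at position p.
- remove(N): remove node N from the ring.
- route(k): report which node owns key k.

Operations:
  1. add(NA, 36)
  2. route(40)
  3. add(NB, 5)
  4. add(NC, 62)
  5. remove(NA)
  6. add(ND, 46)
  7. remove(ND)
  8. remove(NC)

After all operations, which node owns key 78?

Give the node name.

Op 1: add NA@36 -> ring=[36:NA]
Op 2: route key 40: none >= 40, wrap to smallest pos 36 -> NA
Op 3: add NB@5 -> ring=[5:NB,36:NA]
Op 4: add NC@62 -> ring=[5:NB,36:NA,62:NC]
Op 5: remove NA -> ring=[5:NB,62:NC]
Op 6: add ND@46 -> ring=[5:NB,46:ND,62:NC]
Op 7: remove ND -> ring=[5:NB,62:NC]
Op 8: remove NC -> ring=[5:NB]
Final route key 78: none >= 78, wrap to smallest pos 5 -> NB

Answer: NB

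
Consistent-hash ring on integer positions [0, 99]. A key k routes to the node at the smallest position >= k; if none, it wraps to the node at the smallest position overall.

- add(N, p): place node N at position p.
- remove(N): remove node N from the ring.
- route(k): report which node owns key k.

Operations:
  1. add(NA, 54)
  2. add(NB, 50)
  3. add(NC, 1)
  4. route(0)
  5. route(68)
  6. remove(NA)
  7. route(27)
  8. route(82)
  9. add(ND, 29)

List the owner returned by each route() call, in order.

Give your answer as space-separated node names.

Op 1: add NA@54 -> ring=[54:NA]
Op 2: add NB@50 -> ring=[50:NB,54:NA]
Op 3: add NC@1 -> ring=[1:NC,50:NB,54:NA]
Op 4: route key 0: smallest pos >= 0 is 1 -> NC
Op 5: route key 68: none >= 68, wrap to smallest pos 1 -> NC
Op 6: remove NA -> ring=[1:NC,50:NB]
Op 7: route key 27: smallest pos >= 27 is 50 -> NB
Op 8: route key 82: none >= 82, wrap to smallest pos 1 -> NC
Op 9: add ND@29 -> ring=[1:NC,29:ND,50:NB]

Answer: NC NC NB NC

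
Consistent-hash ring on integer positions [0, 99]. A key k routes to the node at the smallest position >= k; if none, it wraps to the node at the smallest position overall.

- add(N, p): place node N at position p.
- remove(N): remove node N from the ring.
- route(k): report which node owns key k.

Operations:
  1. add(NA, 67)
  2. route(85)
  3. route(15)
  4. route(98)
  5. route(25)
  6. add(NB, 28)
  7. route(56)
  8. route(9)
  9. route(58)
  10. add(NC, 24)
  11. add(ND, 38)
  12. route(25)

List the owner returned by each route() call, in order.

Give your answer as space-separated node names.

Op 1: add NA@67 -> ring=[67:NA]
Op 2: route key 85: none >= 85, wrap to smallest pos 67 -> NA
Op 3: route key 15: smallest pos >= 15 is 67 -> NA
Op 4: route key 98: none >= 98, wrap to smallest pos 67 -> NA
Op 5: route key 25: smallest pos >= 25 is 67 -> NA
Op 6: add NB@28 -> ring=[28:NB,67:NA]
Op 7: route key 56: smallest pos >= 56 is 67 -> NA
Op 8: route key 9: smallest pos >= 9 is 28 -> NB
Op 9: route key 58: smallest pos >= 58 is 67 -> NA
Op 10: add NC@24 -> ring=[24:NC,28:NB,67:NA]
Op 11: add ND@38 -> ring=[24:NC,28:NB,38:ND,67:NA]
Op 12: route key 25: smallest pos >= 25 is 28 -> NB

Answer: NA NA NA NA NA NB NA NB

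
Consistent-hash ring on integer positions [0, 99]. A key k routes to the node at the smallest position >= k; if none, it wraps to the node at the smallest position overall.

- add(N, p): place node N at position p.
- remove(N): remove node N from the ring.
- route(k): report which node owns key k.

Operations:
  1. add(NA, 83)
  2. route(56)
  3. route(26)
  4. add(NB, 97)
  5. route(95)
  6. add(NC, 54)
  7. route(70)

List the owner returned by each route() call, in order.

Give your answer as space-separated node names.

Op 1: add NA@83 -> ring=[83:NA]
Op 2: route key 56: smallest pos >= 56 is 83 -> NA
Op 3: route key 26: smallest pos >= 26 is 83 -> NA
Op 4: add NB@97 -> ring=[83:NA,97:NB]
Op 5: route key 95: smallest pos >= 95 is 97 -> NB
Op 6: add NC@54 -> ring=[54:NC,83:NA,97:NB]
Op 7: route key 70: smallest pos >= 70 is 83 -> NA

Answer: NA NA NB NA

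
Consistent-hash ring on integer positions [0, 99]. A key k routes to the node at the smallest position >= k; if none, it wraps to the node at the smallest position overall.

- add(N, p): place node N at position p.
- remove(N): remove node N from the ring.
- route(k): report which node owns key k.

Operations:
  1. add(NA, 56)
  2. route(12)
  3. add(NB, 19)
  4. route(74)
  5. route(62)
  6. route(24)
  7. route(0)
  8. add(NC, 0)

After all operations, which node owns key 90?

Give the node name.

Answer: NC

Derivation:
Op 1: add NA@56 -> ring=[56:NA]
Op 2: route key 12: smallest pos >= 12 is 56 -> NA
Op 3: add NB@19 -> ring=[19:NB,56:NA]
Op 4: route key 74: none >= 74, wrap to smallest pos 19 -> NB
Op 5: route key 62: none >= 62, wrap to smallest pos 19 -> NB
Op 6: route key 24: smallest pos >= 24 is 56 -> NA
Op 7: route key 0: smallest pos >= 0 is 19 -> NB
Op 8: add NC@0 -> ring=[0:NC,19:NB,56:NA]
Final route key 90: none >= 90, wrap to smallest pos 0 -> NC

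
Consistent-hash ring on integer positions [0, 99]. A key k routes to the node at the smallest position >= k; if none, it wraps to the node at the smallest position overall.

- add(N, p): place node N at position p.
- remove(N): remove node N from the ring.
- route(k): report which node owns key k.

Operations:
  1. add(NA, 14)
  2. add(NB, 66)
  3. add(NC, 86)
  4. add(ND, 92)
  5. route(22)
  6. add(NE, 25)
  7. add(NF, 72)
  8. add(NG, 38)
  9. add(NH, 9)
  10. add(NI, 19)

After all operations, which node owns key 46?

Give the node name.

Answer: NB

Derivation:
Op 1: add NA@14 -> ring=[14:NA]
Op 2: add NB@66 -> ring=[14:NA,66:NB]
Op 3: add NC@86 -> ring=[14:NA,66:NB,86:NC]
Op 4: add ND@92 -> ring=[14:NA,66:NB,86:NC,92:ND]
Op 5: route key 22: smallest pos >= 22 is 66 -> NB
Op 6: add NE@25 -> ring=[14:NA,25:NE,66:NB,86:NC,92:ND]
Op 7: add NF@72 -> ring=[14:NA,25:NE,66:NB,72:NF,86:NC,92:ND]
Op 8: add NG@38 -> ring=[14:NA,25:NE,38:NG,66:NB,72:NF,86:NC,92:ND]
Op 9: add NH@9 -> ring=[9:NH,14:NA,25:NE,38:NG,66:NB,72:NF,86:NC,92:ND]
Op 10: add NI@19 -> ring=[9:NH,14:NA,19:NI,25:NE,38:NG,66:NB,72:NF,86:NC,92:ND]
Final route key 46: smallest pos >= 46 is 66 -> NB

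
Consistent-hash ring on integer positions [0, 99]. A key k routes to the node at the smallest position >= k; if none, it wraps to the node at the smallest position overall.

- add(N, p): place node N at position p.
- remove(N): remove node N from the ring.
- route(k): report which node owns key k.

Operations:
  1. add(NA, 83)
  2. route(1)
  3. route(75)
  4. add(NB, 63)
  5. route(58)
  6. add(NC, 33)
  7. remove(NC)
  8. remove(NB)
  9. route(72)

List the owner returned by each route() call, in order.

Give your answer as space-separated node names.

Op 1: add NA@83 -> ring=[83:NA]
Op 2: route key 1: smallest pos >= 1 is 83 -> NA
Op 3: route key 75: smallest pos >= 75 is 83 -> NA
Op 4: add NB@63 -> ring=[63:NB,83:NA]
Op 5: route key 58: smallest pos >= 58 is 63 -> NB
Op 6: add NC@33 -> ring=[33:NC,63:NB,83:NA]
Op 7: remove NC -> ring=[63:NB,83:NA]
Op 8: remove NB -> ring=[83:NA]
Op 9: route key 72: smallest pos >= 72 is 83 -> NA

Answer: NA NA NB NA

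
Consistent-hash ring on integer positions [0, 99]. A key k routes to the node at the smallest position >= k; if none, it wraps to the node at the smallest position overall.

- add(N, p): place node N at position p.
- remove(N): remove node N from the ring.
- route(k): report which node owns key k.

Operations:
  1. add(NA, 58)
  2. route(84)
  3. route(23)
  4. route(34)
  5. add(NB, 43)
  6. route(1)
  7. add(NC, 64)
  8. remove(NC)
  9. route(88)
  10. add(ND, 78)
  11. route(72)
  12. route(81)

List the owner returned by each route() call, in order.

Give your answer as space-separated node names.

Op 1: add NA@58 -> ring=[58:NA]
Op 2: route key 84: none >= 84, wrap to smallest pos 58 -> NA
Op 3: route key 23: smallest pos >= 23 is 58 -> NA
Op 4: route key 34: smallest pos >= 34 is 58 -> NA
Op 5: add NB@43 -> ring=[43:NB,58:NA]
Op 6: route key 1: smallest pos >= 1 is 43 -> NB
Op 7: add NC@64 -> ring=[43:NB,58:NA,64:NC]
Op 8: remove NC -> ring=[43:NB,58:NA]
Op 9: route key 88: none >= 88, wrap to smallest pos 43 -> NB
Op 10: add ND@78 -> ring=[43:NB,58:NA,78:ND]
Op 11: route key 72: smallest pos >= 72 is 78 -> ND
Op 12: route key 81: none >= 81, wrap to smallest pos 43 -> NB

Answer: NA NA NA NB NB ND NB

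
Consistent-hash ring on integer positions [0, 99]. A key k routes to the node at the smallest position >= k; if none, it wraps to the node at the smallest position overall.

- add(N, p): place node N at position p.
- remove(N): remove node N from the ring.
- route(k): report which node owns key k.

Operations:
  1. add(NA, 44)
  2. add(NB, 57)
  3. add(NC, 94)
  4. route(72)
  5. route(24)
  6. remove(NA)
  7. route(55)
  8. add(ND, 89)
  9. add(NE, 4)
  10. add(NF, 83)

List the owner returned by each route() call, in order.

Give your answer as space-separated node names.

Answer: NC NA NB

Derivation:
Op 1: add NA@44 -> ring=[44:NA]
Op 2: add NB@57 -> ring=[44:NA,57:NB]
Op 3: add NC@94 -> ring=[44:NA,57:NB,94:NC]
Op 4: route key 72: smallest pos >= 72 is 94 -> NC
Op 5: route key 24: smallest pos >= 24 is 44 -> NA
Op 6: remove NA -> ring=[57:NB,94:NC]
Op 7: route key 55: smallest pos >= 55 is 57 -> NB
Op 8: add ND@89 -> ring=[57:NB,89:ND,94:NC]
Op 9: add NE@4 -> ring=[4:NE,57:NB,89:ND,94:NC]
Op 10: add NF@83 -> ring=[4:NE,57:NB,83:NF,89:ND,94:NC]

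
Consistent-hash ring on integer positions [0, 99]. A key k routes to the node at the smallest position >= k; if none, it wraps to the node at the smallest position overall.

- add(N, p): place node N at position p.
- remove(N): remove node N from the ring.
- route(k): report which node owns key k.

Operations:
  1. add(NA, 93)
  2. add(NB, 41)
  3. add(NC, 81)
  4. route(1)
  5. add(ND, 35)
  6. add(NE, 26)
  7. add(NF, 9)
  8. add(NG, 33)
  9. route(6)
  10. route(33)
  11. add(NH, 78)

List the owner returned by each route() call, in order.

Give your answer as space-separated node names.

Answer: NB NF NG

Derivation:
Op 1: add NA@93 -> ring=[93:NA]
Op 2: add NB@41 -> ring=[41:NB,93:NA]
Op 3: add NC@81 -> ring=[41:NB,81:NC,93:NA]
Op 4: route key 1: smallest pos >= 1 is 41 -> NB
Op 5: add ND@35 -> ring=[35:ND,41:NB,81:NC,93:NA]
Op 6: add NE@26 -> ring=[26:NE,35:ND,41:NB,81:NC,93:NA]
Op 7: add NF@9 -> ring=[9:NF,26:NE,35:ND,41:NB,81:NC,93:NA]
Op 8: add NG@33 -> ring=[9:NF,26:NE,33:NG,35:ND,41:NB,81:NC,93:NA]
Op 9: route key 6: smallest pos >= 6 is 9 -> NF
Op 10: route key 33: smallest pos >= 33 is 33 -> NG
Op 11: add NH@78 -> ring=[9:NF,26:NE,33:NG,35:ND,41:NB,78:NH,81:NC,93:NA]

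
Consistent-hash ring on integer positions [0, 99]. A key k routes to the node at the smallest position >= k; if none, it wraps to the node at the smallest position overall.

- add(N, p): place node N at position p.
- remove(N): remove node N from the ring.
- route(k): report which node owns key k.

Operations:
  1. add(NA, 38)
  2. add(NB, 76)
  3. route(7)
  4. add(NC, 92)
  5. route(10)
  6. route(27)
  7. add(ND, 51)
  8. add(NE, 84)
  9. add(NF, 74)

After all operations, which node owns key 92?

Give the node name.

Answer: NC

Derivation:
Op 1: add NA@38 -> ring=[38:NA]
Op 2: add NB@76 -> ring=[38:NA,76:NB]
Op 3: route key 7: smallest pos >= 7 is 38 -> NA
Op 4: add NC@92 -> ring=[38:NA,76:NB,92:NC]
Op 5: route key 10: smallest pos >= 10 is 38 -> NA
Op 6: route key 27: smallest pos >= 27 is 38 -> NA
Op 7: add ND@51 -> ring=[38:NA,51:ND,76:NB,92:NC]
Op 8: add NE@84 -> ring=[38:NA,51:ND,76:NB,84:NE,92:NC]
Op 9: add NF@74 -> ring=[38:NA,51:ND,74:NF,76:NB,84:NE,92:NC]
Final route key 92: smallest pos >= 92 is 92 -> NC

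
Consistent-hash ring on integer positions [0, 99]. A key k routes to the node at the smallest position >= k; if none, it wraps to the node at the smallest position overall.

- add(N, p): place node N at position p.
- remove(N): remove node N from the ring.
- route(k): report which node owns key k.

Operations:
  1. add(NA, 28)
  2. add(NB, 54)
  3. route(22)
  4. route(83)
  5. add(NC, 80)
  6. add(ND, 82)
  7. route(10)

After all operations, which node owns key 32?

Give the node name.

Answer: NB

Derivation:
Op 1: add NA@28 -> ring=[28:NA]
Op 2: add NB@54 -> ring=[28:NA,54:NB]
Op 3: route key 22: smallest pos >= 22 is 28 -> NA
Op 4: route key 83: none >= 83, wrap to smallest pos 28 -> NA
Op 5: add NC@80 -> ring=[28:NA,54:NB,80:NC]
Op 6: add ND@82 -> ring=[28:NA,54:NB,80:NC,82:ND]
Op 7: route key 10: smallest pos >= 10 is 28 -> NA
Final route key 32: smallest pos >= 32 is 54 -> NB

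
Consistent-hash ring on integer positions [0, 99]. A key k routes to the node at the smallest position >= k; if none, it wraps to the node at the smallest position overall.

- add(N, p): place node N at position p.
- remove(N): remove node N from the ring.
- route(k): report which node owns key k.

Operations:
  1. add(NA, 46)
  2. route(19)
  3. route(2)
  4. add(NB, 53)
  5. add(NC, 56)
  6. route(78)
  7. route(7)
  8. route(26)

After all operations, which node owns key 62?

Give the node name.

Op 1: add NA@46 -> ring=[46:NA]
Op 2: route key 19: smallest pos >= 19 is 46 -> NA
Op 3: route key 2: smallest pos >= 2 is 46 -> NA
Op 4: add NB@53 -> ring=[46:NA,53:NB]
Op 5: add NC@56 -> ring=[46:NA,53:NB,56:NC]
Op 6: route key 78: none >= 78, wrap to smallest pos 46 -> NA
Op 7: route key 7: smallest pos >= 7 is 46 -> NA
Op 8: route key 26: smallest pos >= 26 is 46 -> NA
Final route key 62: none >= 62, wrap to smallest pos 46 -> NA

Answer: NA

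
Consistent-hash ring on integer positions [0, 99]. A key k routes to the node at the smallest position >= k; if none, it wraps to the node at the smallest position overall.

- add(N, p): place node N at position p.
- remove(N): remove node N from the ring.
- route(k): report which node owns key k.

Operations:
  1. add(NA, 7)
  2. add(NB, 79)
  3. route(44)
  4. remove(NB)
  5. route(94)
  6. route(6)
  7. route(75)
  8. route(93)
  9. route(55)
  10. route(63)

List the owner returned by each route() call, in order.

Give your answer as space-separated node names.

Op 1: add NA@7 -> ring=[7:NA]
Op 2: add NB@79 -> ring=[7:NA,79:NB]
Op 3: route key 44: smallest pos >= 44 is 79 -> NB
Op 4: remove NB -> ring=[7:NA]
Op 5: route key 94: none >= 94, wrap to smallest pos 7 -> NA
Op 6: route key 6: smallest pos >= 6 is 7 -> NA
Op 7: route key 75: none >= 75, wrap to smallest pos 7 -> NA
Op 8: route key 93: none >= 93, wrap to smallest pos 7 -> NA
Op 9: route key 55: none >= 55, wrap to smallest pos 7 -> NA
Op 10: route key 63: none >= 63, wrap to smallest pos 7 -> NA

Answer: NB NA NA NA NA NA NA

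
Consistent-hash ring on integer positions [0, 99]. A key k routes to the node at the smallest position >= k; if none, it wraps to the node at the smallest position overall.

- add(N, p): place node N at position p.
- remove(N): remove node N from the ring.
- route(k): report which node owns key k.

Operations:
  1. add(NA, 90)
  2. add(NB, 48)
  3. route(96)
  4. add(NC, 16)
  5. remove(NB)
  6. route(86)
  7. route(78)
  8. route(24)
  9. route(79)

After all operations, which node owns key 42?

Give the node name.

Answer: NA

Derivation:
Op 1: add NA@90 -> ring=[90:NA]
Op 2: add NB@48 -> ring=[48:NB,90:NA]
Op 3: route key 96: none >= 96, wrap to smallest pos 48 -> NB
Op 4: add NC@16 -> ring=[16:NC,48:NB,90:NA]
Op 5: remove NB -> ring=[16:NC,90:NA]
Op 6: route key 86: smallest pos >= 86 is 90 -> NA
Op 7: route key 78: smallest pos >= 78 is 90 -> NA
Op 8: route key 24: smallest pos >= 24 is 90 -> NA
Op 9: route key 79: smallest pos >= 79 is 90 -> NA
Final route key 42: smallest pos >= 42 is 90 -> NA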